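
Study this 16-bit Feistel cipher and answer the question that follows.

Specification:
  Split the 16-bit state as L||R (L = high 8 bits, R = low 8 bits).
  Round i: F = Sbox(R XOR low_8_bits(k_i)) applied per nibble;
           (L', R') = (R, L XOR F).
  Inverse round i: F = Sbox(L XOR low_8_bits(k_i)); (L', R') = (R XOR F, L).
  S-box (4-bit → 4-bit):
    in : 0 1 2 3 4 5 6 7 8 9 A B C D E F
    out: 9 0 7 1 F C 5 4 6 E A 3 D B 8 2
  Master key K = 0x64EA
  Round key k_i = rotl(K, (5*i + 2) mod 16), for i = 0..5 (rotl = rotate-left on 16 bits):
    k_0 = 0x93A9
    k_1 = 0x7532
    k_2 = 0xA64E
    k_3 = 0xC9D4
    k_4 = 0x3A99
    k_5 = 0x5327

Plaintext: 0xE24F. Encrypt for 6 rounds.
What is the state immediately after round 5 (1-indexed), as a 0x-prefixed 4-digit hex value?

0xD541

s_0 = plaintext = 0xE24F
s_1 = Round(s_0, k_0) = 0x4F67
s_2 = Round(s_1, k_1) = 0x6783
s_3 = Round(s_2, k_2) = 0x83BC
s_4 = Round(s_3, k_3) = 0xBCD5
s_5 = Round(s_4, k_4) = 0xD541
s_6 = Round(s_5, k_5) = 0x4180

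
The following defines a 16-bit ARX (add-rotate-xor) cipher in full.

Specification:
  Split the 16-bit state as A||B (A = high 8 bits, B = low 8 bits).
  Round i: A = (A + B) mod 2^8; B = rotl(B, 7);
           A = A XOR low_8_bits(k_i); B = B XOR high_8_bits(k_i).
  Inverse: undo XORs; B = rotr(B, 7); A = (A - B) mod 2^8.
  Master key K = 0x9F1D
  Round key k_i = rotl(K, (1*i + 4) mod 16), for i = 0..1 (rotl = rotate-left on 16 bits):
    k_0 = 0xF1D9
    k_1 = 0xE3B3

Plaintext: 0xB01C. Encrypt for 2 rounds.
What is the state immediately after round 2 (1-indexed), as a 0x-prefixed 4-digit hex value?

s_0 = plaintext = 0xB01C
s_1 = Round(s_0, k_0) = 0x15FF
s_2 = Round(s_1, k_1) = 0xA71C

0xA71C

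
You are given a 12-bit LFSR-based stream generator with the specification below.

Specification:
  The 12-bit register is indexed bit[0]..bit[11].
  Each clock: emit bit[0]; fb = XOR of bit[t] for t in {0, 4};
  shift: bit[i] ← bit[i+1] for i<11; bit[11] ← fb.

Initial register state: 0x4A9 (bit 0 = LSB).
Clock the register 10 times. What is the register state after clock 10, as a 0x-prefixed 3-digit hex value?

0xF8D

reg_0 = 0x4A9
clock 1: out=1, reg = 0xA54
clock 2: out=0, reg = 0xD2A
clock 3: out=0, reg = 0x695
clock 4: out=1, reg = 0x34A
clock 5: out=0, reg = 0x1A5
clock 6: out=1, reg = 0x8D2
clock 7: out=0, reg = 0xC69
clock 8: out=1, reg = 0xE34
clock 9: out=0, reg = 0xF1A
clock 10: out=0, reg = 0xF8D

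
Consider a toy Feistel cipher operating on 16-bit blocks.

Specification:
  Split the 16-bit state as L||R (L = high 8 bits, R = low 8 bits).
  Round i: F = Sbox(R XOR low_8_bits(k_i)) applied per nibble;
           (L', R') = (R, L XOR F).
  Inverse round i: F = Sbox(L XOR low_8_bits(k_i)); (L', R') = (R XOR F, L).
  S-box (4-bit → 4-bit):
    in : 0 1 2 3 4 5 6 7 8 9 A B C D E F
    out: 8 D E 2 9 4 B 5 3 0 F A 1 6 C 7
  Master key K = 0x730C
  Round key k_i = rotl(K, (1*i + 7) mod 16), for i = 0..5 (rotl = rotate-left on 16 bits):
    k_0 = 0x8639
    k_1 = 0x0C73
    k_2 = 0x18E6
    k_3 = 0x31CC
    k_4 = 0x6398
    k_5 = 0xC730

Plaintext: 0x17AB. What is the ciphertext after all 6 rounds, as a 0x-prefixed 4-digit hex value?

s_0 = plaintext = 0x17AB
s_1 = Round(s_0, k_0) = 0xAB19
s_2 = Round(s_1, k_1) = 0x1914
s_3 = Round(s_2, k_2) = 0x1467
s_4 = Round(s_3, k_3) = 0x67EE
s_5 = Round(s_4, k_4) = 0xEE3C
s_6 = Round(s_5, k_5) = 0x3C6F

0x3C6F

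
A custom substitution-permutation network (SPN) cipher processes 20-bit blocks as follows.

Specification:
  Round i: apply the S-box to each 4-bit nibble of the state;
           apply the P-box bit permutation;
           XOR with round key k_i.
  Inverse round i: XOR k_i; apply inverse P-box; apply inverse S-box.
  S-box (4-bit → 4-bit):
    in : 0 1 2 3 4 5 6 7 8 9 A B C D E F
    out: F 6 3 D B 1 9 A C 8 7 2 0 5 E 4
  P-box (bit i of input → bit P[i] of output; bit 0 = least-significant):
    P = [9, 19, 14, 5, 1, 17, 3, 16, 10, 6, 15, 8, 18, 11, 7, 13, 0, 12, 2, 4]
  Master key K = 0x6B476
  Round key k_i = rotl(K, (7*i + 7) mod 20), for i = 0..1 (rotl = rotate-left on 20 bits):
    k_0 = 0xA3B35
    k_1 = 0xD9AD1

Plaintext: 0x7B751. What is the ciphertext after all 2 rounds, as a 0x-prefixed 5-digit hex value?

s_0 = plaintext = 0x7B751
s_1 = Round(s_0, k_0) = 0x26267
s_2 = Round(s_1, k_1) = 0x0AEB2

0x0AEB2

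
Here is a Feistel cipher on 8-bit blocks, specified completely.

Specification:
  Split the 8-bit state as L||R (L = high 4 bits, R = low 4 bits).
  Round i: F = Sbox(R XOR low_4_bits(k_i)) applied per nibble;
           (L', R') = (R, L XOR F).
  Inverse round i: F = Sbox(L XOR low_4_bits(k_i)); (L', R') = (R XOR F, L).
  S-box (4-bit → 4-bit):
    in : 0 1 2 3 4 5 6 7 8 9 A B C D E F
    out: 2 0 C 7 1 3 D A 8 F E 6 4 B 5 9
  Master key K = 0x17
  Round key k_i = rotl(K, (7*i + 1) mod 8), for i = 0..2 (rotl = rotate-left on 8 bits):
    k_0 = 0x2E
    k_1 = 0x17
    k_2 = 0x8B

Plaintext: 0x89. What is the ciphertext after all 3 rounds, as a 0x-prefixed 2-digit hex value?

s_0 = plaintext = 0x89
s_1 = Round(s_0, k_0) = 0x92
s_2 = Round(s_1, k_1) = 0x2A
s_3 = Round(s_2, k_2) = 0xA2

0xA2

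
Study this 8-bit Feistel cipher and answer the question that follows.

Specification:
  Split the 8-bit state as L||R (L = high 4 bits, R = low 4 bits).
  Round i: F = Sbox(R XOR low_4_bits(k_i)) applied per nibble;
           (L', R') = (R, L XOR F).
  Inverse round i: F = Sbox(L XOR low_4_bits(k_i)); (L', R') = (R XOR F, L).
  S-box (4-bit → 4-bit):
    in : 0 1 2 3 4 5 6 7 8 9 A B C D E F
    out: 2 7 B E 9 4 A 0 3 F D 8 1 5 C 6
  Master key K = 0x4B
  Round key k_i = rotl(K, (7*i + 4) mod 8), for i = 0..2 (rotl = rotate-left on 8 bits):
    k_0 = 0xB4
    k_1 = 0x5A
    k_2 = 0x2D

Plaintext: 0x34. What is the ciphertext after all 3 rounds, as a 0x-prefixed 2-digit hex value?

0xC6

s_0 = plaintext = 0x34
s_1 = Round(s_0, k_0) = 0x41
s_2 = Round(s_1, k_1) = 0x1C
s_3 = Round(s_2, k_2) = 0xC6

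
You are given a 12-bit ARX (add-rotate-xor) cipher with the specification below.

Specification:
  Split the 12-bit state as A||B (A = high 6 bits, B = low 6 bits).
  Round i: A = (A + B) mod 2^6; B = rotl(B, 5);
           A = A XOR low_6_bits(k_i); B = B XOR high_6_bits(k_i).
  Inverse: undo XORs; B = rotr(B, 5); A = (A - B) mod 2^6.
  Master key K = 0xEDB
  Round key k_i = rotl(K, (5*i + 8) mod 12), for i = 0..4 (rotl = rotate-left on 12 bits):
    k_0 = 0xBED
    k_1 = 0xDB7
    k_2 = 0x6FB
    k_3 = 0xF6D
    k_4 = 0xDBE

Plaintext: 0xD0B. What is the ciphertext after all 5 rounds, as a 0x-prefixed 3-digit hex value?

s_0 = plaintext = 0xD0B
s_1 = Round(s_0, k_0) = 0x48A
s_2 = Round(s_1, k_1) = 0xAF3
s_3 = Round(s_2, k_2) = 0x962
s_4 = Round(s_3, k_3) = 0xAAC
s_5 = Round(s_4, k_4) = 0xA20

0xA20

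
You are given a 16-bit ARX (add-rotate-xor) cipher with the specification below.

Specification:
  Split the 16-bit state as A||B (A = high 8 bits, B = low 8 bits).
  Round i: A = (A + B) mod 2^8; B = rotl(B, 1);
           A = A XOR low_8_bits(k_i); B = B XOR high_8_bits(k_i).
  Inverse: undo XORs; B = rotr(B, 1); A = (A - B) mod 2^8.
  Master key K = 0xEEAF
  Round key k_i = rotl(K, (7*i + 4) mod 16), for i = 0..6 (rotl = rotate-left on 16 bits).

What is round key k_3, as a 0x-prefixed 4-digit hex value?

K = 0xEEAF
k_0 = rotl(K, (7*0+4) mod 16) = rotl(K, 4) = 0xEAFE
k_1 = rotl(K, (7*1+4) mod 16) = rotl(K, 11) = 0x7F75
k_2 = rotl(K, (7*2+4) mod 16) = rotl(K, 2) = 0xBABF
k_3 = rotl(K, (7*3+4) mod 16) = rotl(K, 9) = 0x5FDD

0x5FDD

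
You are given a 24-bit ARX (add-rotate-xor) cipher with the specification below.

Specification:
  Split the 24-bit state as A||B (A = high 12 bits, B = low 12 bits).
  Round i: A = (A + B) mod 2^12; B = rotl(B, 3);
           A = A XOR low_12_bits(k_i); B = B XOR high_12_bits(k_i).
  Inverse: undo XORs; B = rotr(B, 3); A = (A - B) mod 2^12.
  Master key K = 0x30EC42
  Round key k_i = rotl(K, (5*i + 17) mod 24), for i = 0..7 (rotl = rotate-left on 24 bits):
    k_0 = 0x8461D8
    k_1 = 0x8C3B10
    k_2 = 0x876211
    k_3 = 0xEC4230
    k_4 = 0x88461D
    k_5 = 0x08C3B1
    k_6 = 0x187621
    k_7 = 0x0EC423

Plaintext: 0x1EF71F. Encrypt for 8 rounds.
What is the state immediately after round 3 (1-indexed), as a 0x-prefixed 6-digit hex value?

0xDBF128

s_0 = plaintext = 0x1EF71F
s_1 = Round(s_0, k_0) = 0x8D60BD
s_2 = Round(s_1, k_1) = 0x283D2B
s_3 = Round(s_2, k_2) = 0xDBF128
s_4 = Round(s_3, k_3) = 0xCD7784
s_5 = Round(s_4, k_4) = 0x2464A7
s_6 = Round(s_5, k_5) = 0x55C5B6
s_7 = Round(s_6, k_6) = 0xD33C35
s_8 = Round(s_7, k_7) = 0xD4B142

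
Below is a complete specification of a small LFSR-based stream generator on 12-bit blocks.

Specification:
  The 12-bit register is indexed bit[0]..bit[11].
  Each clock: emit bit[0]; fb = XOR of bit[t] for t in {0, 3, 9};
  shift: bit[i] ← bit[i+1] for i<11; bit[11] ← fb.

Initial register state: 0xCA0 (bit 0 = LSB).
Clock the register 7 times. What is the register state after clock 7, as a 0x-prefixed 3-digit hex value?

0x459

reg_0 = 0xCA0
clock 1: out=0, reg = 0x650
clock 2: out=0, reg = 0xB28
clock 3: out=0, reg = 0x594
clock 4: out=0, reg = 0x2CA
clock 5: out=0, reg = 0x165
clock 6: out=1, reg = 0x8B2
clock 7: out=0, reg = 0x459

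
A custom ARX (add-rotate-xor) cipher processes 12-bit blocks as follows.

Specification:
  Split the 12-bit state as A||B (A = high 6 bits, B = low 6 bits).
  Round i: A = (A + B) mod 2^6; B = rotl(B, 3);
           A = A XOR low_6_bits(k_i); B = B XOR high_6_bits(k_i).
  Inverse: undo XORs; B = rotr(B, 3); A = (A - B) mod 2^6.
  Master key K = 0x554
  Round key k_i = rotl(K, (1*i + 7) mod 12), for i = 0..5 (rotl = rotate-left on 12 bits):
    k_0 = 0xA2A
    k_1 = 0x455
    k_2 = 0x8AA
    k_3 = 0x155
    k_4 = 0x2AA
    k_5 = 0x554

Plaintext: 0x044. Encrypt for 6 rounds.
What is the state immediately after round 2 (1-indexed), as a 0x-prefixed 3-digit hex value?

s_0 = plaintext = 0x044
s_1 = Round(s_0, k_0) = 0xBC8
s_2 = Round(s_1, k_1) = 0x890
s_3 = Round(s_2, k_2) = 0x620
s_4 = Round(s_3, k_3) = 0xB41
s_5 = Round(s_4, k_4) = 0x102
s_6 = Round(s_5, k_5) = 0x485

0x890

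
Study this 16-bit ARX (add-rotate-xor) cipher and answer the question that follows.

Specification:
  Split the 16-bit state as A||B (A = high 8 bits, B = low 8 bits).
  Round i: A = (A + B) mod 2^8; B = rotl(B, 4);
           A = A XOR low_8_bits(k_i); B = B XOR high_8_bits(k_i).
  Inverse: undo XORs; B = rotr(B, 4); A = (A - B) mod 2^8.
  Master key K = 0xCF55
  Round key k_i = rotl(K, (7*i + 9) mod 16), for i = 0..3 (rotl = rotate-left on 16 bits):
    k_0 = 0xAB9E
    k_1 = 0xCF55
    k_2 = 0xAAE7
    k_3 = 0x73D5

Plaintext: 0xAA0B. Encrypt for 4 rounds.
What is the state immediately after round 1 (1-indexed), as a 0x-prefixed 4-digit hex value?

0x2B1B

s_0 = plaintext = 0xAA0B
s_1 = Round(s_0, k_0) = 0x2B1B
s_2 = Round(s_1, k_1) = 0x137E
s_3 = Round(s_2, k_2) = 0x764D
s_4 = Round(s_3, k_3) = 0x16A7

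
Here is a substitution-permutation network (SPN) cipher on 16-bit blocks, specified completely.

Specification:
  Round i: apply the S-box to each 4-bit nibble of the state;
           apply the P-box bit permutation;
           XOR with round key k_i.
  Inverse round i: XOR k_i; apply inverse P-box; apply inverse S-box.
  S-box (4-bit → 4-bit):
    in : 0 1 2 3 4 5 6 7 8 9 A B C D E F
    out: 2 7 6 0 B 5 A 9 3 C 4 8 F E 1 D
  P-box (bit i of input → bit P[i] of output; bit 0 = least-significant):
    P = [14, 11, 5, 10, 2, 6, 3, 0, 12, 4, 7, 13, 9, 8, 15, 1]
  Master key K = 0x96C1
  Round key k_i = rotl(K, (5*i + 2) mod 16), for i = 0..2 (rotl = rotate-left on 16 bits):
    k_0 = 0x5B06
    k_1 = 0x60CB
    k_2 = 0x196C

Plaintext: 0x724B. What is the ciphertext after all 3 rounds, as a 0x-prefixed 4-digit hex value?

s_0 = plaintext = 0x724B
s_1 = Round(s_0, k_0) = 0x5DD1
s_2 = Round(s_1, k_1) = 0x8A32
s_3 = Round(s_2, k_2) = 0x12CC

0x12CC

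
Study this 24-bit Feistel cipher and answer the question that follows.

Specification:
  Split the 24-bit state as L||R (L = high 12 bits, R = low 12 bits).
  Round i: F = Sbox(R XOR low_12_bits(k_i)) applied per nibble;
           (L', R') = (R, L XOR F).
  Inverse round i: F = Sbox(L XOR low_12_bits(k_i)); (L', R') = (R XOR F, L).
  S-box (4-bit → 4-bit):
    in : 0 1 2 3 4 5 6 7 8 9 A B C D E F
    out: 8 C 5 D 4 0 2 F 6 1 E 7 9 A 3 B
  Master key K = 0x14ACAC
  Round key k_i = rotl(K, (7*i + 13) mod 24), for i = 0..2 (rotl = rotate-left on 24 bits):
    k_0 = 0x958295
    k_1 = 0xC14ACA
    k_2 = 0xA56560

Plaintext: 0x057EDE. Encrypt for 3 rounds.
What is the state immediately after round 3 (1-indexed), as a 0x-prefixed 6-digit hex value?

s_0 = plaintext = 0x057EDE
s_1 = Round(s_0, k_0) = 0xEDE910
s_2 = Round(s_1, k_1) = 0x910370
s_3 = Round(s_2, k_2) = 0x370BD8

0x370BD8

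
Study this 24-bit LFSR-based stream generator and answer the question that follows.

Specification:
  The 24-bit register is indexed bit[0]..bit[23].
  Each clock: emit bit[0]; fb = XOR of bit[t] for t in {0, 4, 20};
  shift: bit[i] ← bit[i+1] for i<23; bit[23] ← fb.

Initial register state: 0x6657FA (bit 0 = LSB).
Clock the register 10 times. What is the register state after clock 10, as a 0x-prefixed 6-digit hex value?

0x6CD995

reg_0 = 0x6657FA
clock 1: out=0, reg = 0xB32BFD
clock 2: out=1, reg = 0xD995FE
clock 3: out=0, reg = 0x6CCAFF
clock 4: out=1, reg = 0x36657F
clock 5: out=1, reg = 0x9B32BF
clock 6: out=1, reg = 0xCD995F
clock 7: out=1, reg = 0x66CCAF
clock 8: out=1, reg = 0xB36657
clock 9: out=1, reg = 0xD9B32B
clock 10: out=1, reg = 0x6CD995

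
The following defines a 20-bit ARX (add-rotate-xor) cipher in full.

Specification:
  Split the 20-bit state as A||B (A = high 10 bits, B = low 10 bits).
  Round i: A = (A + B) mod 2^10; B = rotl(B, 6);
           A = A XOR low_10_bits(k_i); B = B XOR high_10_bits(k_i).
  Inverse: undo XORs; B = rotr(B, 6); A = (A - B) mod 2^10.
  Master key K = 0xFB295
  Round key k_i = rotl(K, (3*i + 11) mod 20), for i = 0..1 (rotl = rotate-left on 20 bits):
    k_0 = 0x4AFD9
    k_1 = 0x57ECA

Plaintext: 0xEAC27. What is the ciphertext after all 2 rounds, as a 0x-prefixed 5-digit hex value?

0x8FB11

s_0 = plaintext = 0xEAC27
s_1 = Round(s_0, k_0) = 0x02CE9
s_2 = Round(s_1, k_1) = 0x8FB11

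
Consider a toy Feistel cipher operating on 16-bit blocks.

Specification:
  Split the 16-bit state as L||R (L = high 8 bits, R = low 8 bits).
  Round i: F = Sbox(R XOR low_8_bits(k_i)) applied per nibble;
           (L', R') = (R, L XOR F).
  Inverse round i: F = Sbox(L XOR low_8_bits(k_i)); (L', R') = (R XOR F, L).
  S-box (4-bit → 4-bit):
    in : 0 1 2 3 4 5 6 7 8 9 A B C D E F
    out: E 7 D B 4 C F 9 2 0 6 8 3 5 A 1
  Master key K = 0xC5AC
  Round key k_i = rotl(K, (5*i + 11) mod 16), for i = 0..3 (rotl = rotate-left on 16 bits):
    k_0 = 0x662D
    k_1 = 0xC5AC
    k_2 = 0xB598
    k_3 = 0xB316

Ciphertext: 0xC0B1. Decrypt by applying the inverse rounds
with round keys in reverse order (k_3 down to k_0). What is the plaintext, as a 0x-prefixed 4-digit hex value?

0x0DF5

s_0 = ciphertext = 0xC0B1
s_1 = InvRound(s_0, k_3) = 0xEEC0
s_2 = InvRound(s_1, k_2) = 0x5FEE
s_3 = InvRound(s_2, k_1) = 0xF55F
s_4 = InvRound(s_3, k_0) = 0x0DF5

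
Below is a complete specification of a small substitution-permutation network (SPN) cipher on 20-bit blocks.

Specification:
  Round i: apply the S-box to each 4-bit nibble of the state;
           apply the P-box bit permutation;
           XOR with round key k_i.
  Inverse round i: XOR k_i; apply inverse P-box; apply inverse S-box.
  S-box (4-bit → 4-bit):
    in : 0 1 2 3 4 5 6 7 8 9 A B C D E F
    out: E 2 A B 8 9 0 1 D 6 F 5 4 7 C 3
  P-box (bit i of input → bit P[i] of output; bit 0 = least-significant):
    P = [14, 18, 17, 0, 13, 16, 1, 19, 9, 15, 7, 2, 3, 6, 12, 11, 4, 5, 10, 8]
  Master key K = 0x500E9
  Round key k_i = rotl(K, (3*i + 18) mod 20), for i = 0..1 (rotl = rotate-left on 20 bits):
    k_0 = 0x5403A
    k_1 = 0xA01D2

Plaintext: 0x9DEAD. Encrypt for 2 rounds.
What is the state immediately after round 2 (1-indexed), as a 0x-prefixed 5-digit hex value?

0xB2CAD

s_0 = plaintext = 0x9DEAD
s_1 = Round(s_0, k_0) = 0xA34D4
s_2 = Round(s_1, k_1) = 0xB2CAD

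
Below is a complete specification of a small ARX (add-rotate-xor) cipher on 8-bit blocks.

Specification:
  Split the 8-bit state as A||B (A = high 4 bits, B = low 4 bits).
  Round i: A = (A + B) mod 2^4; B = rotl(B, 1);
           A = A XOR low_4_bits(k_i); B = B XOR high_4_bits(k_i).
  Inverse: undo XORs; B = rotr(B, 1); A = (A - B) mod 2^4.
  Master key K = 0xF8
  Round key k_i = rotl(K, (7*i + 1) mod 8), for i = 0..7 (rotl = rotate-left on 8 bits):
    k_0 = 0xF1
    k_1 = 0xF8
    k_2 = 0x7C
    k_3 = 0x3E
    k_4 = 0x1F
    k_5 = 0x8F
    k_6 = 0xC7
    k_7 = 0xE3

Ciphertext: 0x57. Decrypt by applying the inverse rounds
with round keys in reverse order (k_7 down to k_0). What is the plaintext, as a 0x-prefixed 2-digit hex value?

s_0 = ciphertext = 0x57
s_1 = InvRound(s_0, k_7) = 0xAC
s_2 = InvRound(s_1, k_6) = 0xD0
s_3 = InvRound(s_2, k_5) = 0xE4
s_4 = InvRound(s_3, k_4) = 0x7A
s_5 = InvRound(s_4, k_3) = 0xDC
s_6 = InvRound(s_5, k_2) = 0x4D
s_7 = InvRound(s_6, k_1) = 0xB1
s_8 = InvRound(s_7, k_0) = 0x37

0x37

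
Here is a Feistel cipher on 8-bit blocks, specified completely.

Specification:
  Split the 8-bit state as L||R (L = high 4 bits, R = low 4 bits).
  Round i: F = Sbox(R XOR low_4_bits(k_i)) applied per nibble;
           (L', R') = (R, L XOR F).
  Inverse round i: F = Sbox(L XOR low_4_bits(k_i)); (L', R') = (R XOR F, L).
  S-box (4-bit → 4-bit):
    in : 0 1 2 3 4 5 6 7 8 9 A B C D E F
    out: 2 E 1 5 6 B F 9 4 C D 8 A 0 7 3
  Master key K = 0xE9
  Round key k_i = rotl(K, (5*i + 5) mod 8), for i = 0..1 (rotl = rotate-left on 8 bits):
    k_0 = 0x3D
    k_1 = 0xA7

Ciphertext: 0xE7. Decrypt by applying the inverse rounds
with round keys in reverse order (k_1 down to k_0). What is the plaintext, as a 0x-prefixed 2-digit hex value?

s_0 = ciphertext = 0xE7
s_1 = InvRound(s_0, k_1) = 0xBE
s_2 = InvRound(s_1, k_0) = 0x1B

0x1B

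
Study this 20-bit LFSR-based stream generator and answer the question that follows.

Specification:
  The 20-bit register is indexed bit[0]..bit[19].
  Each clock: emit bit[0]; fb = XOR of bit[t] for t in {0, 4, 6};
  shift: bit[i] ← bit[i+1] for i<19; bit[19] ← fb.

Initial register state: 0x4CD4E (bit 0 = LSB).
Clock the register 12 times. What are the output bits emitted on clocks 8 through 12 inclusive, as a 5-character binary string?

01011

reg_0 = 0x4CD4E
clock 1: out=0, reg = 0xA66A7
clock 2: out=1, reg = 0xD3353
clock 3: out=1, reg = 0xE99A9
clock 4: out=1, reg = 0xF4CD4
clock 5: out=0, reg = 0x7A66A
clock 6: out=0, reg = 0xBD335
clock 7: out=1, reg = 0x5E99A
clock 8: out=0, reg = 0xAF4CD
clock 9: out=1, reg = 0x57A66
clock 10: out=0, reg = 0xABD33
clock 11: out=1, reg = 0x55E99
clock 12: out=1, reg = 0x2AF4C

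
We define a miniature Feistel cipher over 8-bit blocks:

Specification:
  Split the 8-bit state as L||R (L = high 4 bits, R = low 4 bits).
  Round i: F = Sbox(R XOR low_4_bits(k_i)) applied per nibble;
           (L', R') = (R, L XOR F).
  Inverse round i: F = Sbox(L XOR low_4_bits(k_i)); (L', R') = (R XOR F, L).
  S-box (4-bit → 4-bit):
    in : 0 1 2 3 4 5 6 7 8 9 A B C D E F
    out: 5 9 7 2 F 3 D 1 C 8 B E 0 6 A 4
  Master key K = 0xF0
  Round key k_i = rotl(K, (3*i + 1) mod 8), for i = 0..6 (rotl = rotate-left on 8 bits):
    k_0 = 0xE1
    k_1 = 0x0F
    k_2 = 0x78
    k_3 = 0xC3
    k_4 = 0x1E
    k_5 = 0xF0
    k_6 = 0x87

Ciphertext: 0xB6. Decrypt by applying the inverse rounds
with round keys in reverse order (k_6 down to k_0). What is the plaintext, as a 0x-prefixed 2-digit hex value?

s_0 = ciphertext = 0xB6
s_1 = InvRound(s_0, k_6) = 0x6B
s_2 = InvRound(s_1, k_5) = 0x66
s_3 = InvRound(s_2, k_4) = 0xA6
s_4 = InvRound(s_3, k_3) = 0xEA
s_5 = InvRound(s_4, k_2) = 0x7E
s_6 = InvRound(s_5, k_1) = 0x27
s_7 = InvRound(s_6, k_0) = 0x52

0x52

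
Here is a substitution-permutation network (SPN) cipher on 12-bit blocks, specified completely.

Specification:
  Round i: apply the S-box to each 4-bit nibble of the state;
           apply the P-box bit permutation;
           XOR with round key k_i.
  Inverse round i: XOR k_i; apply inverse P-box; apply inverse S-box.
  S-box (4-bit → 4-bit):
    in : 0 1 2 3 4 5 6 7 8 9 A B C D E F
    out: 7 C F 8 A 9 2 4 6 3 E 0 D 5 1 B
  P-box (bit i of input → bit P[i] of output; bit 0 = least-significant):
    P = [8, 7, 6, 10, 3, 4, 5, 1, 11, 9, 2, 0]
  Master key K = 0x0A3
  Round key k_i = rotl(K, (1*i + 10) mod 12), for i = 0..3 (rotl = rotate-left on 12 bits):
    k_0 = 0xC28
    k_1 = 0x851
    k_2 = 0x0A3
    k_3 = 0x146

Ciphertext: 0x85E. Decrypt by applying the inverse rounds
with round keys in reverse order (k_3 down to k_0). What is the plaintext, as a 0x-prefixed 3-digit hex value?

0x1CC

s_0 = ciphertext = 0x85E
s_1 = InvRound(s_0, k_3) = 0xE9E
s_2 = InvRound(s_1, k_2) = 0x203
s_3 = InvRound(s_2, k_1) = 0x947
s_4 = InvRound(s_3, k_0) = 0x1CC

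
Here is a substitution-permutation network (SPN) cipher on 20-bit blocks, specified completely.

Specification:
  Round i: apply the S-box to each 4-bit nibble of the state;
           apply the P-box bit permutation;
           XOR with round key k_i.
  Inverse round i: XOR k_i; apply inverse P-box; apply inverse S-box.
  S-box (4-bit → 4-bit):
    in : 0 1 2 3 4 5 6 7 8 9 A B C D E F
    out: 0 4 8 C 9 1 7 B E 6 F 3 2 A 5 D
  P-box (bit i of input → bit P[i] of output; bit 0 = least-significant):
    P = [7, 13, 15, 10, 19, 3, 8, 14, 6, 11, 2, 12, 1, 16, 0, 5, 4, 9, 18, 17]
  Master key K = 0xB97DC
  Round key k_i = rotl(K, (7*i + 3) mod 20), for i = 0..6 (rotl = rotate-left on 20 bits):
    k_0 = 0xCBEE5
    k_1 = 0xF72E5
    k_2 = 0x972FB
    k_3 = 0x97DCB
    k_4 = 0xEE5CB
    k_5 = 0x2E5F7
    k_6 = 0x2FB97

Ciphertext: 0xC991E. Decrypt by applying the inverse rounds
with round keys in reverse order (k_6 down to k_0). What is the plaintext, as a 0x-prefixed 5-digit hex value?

s_0 = ciphertext = 0xC991E
s_1 = InvRound(s_0, k_6) = 0x8107B
s_2 = InvRound(s_1, k_5) = 0x203AA
s_3 = InvRound(s_2, k_4) = 0x93548
s_4 = InvRound(s_3, k_3) = 0x0EC25
s_5 = InvRound(s_4, k_2) = 0xBBABF
s_6 = InvRound(s_5, k_1) = 0xE5BD1
s_7 = InvRound(s_6, k_0) = 0x42138

0x42138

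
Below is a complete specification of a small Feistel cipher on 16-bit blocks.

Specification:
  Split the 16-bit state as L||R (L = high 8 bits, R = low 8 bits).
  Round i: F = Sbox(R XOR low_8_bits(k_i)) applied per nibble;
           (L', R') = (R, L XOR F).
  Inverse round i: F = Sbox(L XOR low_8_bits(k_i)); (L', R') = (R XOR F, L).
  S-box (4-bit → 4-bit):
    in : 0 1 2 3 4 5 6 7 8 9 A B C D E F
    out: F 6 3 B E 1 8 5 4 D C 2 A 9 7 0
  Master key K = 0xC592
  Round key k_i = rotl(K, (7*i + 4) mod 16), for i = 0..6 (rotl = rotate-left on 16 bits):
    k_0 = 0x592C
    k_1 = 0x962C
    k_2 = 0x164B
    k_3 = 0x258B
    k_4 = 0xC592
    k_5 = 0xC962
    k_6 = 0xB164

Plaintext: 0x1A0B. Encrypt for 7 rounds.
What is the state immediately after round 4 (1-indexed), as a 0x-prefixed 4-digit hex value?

s_0 = plaintext = 0x1A0B
s_1 = Round(s_0, k_0) = 0x0B2F
s_2 = Round(s_1, k_1) = 0x2FF0
s_3 = Round(s_2, k_2) = 0xF00D
s_4 = Round(s_3, k_3) = 0x0DB8
s_5 = Round(s_4, k_4) = 0xB831
s_6 = Round(s_5, k_5) = 0x31A3
s_7 = Round(s_6, k_6) = 0xA394

0x0DB8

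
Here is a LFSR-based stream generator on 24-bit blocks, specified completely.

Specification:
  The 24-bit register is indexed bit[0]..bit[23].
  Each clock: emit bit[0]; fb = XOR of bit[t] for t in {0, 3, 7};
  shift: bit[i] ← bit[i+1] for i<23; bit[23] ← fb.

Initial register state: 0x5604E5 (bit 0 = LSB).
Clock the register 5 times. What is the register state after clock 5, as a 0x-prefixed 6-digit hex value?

reg_0 = 0x5604E5
clock 1: out=1, reg = 0x2B0272
clock 2: out=0, reg = 0x158139
clock 3: out=1, reg = 0x0AC09C
clock 4: out=0, reg = 0x05604E
clock 5: out=0, reg = 0x82B027

0x82B027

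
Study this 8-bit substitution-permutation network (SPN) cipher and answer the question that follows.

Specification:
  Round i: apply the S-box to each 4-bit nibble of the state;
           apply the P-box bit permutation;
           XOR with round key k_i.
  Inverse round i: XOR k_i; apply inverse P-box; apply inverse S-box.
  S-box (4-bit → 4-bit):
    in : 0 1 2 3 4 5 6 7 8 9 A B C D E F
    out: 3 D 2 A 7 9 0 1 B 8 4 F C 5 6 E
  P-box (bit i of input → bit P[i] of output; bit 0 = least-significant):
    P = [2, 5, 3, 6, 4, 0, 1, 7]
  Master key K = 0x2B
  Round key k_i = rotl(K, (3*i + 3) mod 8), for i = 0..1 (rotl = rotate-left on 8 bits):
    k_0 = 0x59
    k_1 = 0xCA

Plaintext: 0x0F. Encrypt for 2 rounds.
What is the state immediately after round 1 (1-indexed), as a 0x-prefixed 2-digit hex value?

0x20

s_0 = plaintext = 0x0F
s_1 = Round(s_0, k_0) = 0x20
s_2 = Round(s_1, k_1) = 0xEF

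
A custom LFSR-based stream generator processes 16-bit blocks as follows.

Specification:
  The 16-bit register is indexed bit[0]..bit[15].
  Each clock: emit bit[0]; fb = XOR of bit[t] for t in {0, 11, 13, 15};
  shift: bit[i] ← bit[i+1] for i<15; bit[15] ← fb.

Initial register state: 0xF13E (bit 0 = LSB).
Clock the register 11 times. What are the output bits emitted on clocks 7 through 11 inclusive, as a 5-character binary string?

reg_0 = 0xF13E
clock 1: out=0, reg = 0x789F
clock 2: out=1, reg = 0xBC4F
clock 3: out=1, reg = 0x5E27
clock 4: out=1, reg = 0x2F13
clock 5: out=1, reg = 0x9789
clock 6: out=1, reg = 0x4BC4
clock 7: out=0, reg = 0xA5E2
clock 8: out=0, reg = 0x52F1
clock 9: out=1, reg = 0xA978
clock 10: out=0, reg = 0xD4BC
clock 11: out=0, reg = 0xEA5E

00100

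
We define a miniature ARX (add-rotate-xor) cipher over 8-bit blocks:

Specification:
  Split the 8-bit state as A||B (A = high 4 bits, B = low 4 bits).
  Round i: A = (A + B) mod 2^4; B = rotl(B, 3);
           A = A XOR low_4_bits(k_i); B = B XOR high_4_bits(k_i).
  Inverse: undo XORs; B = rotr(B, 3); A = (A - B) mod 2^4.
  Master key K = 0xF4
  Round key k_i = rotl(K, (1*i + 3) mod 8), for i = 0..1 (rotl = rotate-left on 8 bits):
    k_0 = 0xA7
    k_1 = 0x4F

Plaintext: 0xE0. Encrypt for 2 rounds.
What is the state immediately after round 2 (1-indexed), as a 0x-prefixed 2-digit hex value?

s_0 = plaintext = 0xE0
s_1 = Round(s_0, k_0) = 0x9A
s_2 = Round(s_1, k_1) = 0xC1

0xC1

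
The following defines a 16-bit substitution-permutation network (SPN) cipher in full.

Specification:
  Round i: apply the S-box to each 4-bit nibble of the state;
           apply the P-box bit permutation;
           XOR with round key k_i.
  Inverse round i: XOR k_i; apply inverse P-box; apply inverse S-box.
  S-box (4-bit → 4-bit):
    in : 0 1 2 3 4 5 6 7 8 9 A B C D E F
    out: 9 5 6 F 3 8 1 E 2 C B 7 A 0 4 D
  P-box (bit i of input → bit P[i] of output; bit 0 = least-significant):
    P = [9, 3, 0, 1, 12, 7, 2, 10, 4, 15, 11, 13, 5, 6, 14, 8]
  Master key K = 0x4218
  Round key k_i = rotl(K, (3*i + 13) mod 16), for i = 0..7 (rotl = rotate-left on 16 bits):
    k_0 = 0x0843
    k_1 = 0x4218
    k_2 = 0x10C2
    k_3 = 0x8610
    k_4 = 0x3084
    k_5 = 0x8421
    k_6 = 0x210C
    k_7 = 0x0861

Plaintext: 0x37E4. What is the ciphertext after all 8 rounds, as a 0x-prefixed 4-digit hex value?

0x3520

s_0 = plaintext = 0x37E4
s_1 = Round(s_0, k_0) = 0xE32F
s_2 = Round(s_1, k_1) = 0xA88F
s_3 = Round(s_2, k_2) = 0x9321
s_4 = Round(s_3, k_3) = 0x6D85
s_5 = Round(s_4, k_4) = 0x3026
s_6 = Round(s_5, k_5) = 0xE7D5
s_7 = Round(s_6, k_6) = 0xC90E
s_8 = Round(s_7, k_7) = 0x3520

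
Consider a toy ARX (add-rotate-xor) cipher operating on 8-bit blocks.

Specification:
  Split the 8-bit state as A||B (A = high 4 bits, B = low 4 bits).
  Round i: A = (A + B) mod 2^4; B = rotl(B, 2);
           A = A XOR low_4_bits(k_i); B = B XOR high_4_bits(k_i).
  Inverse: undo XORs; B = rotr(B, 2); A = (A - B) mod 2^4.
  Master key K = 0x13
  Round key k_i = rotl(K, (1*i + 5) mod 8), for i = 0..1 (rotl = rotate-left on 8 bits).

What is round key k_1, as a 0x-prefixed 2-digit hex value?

K = 0x13
k_0 = rotl(K, (1*0+5) mod 8) = rotl(K, 5) = 0x62
k_1 = rotl(K, (1*1+5) mod 8) = rotl(K, 6) = 0xC4

0xC4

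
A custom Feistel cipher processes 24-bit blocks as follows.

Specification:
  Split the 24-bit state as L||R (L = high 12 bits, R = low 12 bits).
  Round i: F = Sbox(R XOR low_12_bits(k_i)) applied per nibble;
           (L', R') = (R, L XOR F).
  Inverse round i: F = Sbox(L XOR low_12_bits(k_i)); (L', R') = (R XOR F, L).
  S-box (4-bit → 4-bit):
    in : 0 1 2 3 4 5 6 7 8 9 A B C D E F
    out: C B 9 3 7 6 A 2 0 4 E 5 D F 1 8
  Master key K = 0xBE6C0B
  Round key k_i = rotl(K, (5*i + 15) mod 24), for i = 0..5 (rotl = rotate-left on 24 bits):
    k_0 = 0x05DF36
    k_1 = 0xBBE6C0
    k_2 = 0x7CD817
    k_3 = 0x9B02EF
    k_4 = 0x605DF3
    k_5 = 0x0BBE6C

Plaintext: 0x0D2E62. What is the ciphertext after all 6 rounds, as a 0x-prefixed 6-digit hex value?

s_0 = plaintext = 0x0D2E62
s_1 = Round(s_0, k_0) = 0xE62BB5
s_2 = Round(s_1, k_1) = 0xBB5144
s_3 = Round(s_2, k_2) = 0x144FD6
s_4 = Round(s_3, k_3) = 0xFD6E70
s_5 = Round(s_4, k_4) = 0xE70CD5
s_6 = Round(s_5, k_5) = 0xCD5724

0xCD5724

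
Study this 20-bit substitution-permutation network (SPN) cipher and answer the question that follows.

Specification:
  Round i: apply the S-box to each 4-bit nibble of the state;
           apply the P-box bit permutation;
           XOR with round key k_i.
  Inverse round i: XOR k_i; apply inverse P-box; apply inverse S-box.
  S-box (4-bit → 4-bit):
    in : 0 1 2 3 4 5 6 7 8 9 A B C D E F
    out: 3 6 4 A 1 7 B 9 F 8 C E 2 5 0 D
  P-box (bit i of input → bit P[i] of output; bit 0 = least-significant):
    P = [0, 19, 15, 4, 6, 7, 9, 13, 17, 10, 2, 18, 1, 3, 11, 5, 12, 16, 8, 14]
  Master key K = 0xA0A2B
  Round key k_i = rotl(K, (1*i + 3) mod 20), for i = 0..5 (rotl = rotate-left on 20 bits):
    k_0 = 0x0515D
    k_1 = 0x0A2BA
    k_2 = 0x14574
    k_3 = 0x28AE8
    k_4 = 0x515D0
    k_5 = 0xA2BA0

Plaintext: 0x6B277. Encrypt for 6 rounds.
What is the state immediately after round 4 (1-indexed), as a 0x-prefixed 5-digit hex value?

0x2934B

s_0 = plaintext = 0x6B277
s_1 = Round(s_0, k_0) = 0x12920
s_2 = Round(s_1, k_1) = 0xDA9BB
s_3 = Round(s_2, k_2) = 0xDFEC4
s_4 = Round(s_3, k_3) = 0x2934B
s_5 = Round(s_4, k_4) = 0x990A0
s_6 = Round(s_5, k_5) = 0x04D81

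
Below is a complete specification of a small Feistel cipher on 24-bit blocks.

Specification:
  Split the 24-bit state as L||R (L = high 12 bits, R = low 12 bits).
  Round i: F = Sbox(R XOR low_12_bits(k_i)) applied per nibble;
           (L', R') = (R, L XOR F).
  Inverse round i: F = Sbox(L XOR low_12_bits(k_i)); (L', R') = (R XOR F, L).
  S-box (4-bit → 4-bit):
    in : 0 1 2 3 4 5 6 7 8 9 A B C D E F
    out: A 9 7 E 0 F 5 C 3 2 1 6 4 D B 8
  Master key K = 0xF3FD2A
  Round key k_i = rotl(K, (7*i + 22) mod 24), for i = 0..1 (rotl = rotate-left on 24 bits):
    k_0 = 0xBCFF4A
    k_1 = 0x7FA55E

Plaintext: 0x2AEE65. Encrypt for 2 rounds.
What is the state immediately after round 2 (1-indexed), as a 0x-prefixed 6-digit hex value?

0xBD6556

s_0 = plaintext = 0x2AEE65
s_1 = Round(s_0, k_0) = 0xE65BD6
s_2 = Round(s_1, k_1) = 0xBD6556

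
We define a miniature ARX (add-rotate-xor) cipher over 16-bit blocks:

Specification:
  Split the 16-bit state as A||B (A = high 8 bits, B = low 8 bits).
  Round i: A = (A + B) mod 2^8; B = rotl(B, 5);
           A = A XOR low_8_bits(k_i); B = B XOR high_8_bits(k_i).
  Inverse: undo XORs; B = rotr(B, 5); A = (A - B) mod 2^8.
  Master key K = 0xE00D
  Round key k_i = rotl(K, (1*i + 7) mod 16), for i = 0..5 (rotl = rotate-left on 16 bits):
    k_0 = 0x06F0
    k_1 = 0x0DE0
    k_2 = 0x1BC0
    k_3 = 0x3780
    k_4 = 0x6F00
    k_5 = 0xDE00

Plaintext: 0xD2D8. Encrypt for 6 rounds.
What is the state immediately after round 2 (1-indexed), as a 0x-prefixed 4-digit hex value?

0x97AE

s_0 = plaintext = 0xD2D8
s_1 = Round(s_0, k_0) = 0x5A1D
s_2 = Round(s_1, k_1) = 0x97AE
s_3 = Round(s_2, k_2) = 0x85CE
s_4 = Round(s_3, k_3) = 0xD3EE
s_5 = Round(s_4, k_4) = 0xC1B2
s_6 = Round(s_5, k_5) = 0x7388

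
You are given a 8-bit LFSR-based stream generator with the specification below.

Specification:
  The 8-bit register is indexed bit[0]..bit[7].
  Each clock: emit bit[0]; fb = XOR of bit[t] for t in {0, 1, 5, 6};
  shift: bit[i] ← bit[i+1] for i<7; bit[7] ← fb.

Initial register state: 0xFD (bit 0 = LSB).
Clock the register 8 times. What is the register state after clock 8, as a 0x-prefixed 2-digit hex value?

reg_0 = 0xFD
clock 1: out=1, reg = 0xFE
clock 2: out=0, reg = 0xFF
clock 3: out=1, reg = 0x7F
clock 4: out=1, reg = 0x3F
clock 5: out=1, reg = 0x9F
clock 6: out=1, reg = 0x4F
clock 7: out=1, reg = 0xA7
clock 8: out=1, reg = 0xD3

0xD3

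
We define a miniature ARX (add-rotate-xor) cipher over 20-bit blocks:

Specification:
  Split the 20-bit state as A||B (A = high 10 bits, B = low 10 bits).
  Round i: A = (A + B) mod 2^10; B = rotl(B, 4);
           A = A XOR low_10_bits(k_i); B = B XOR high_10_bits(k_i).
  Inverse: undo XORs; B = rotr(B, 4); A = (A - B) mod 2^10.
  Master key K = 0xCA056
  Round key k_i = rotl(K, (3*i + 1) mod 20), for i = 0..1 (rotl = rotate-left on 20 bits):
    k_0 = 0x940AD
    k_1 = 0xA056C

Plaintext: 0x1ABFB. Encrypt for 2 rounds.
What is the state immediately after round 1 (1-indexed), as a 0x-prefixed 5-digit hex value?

0x321EF

s_0 = plaintext = 0x1ABFB
s_1 = Round(s_0, k_0) = 0x321EF
s_2 = Round(s_1, k_1) = 0xF6C76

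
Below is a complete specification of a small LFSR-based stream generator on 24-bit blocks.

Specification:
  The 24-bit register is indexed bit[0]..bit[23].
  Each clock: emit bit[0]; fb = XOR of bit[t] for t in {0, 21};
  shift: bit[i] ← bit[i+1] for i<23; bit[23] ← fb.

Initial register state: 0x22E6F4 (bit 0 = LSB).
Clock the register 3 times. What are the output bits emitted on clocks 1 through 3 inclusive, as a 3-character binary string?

001

reg_0 = 0x22E6F4
clock 1: out=0, reg = 0x91737A
clock 2: out=0, reg = 0x48B9BD
clock 3: out=1, reg = 0xA45CDE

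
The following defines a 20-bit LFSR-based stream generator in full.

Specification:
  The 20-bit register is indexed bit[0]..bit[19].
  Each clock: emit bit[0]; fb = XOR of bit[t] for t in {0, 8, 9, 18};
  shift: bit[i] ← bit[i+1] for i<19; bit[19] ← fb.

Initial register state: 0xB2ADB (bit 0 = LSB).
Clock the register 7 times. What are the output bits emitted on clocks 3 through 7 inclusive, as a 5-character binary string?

01101

reg_0 = 0xB2ADB
clock 1: out=1, reg = 0x5956D
clock 2: out=1, reg = 0xACAB6
clock 3: out=0, reg = 0xD655B
clock 4: out=1, reg = 0xEB2AD
clock 5: out=1, reg = 0xF5956
clock 6: out=0, reg = 0x7ACAB
clock 7: out=1, reg = 0x3D655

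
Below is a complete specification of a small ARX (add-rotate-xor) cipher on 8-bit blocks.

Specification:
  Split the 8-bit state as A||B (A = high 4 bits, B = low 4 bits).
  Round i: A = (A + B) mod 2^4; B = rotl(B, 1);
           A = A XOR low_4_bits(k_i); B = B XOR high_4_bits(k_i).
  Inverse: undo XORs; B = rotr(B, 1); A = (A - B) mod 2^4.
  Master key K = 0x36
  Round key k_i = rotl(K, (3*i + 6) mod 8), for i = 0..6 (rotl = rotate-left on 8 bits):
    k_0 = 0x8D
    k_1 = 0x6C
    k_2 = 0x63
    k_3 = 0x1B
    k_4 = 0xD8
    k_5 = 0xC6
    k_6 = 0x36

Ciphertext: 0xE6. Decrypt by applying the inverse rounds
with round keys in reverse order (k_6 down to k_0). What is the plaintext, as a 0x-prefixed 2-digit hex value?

s_0 = ciphertext = 0xE6
s_1 = InvRound(s_0, k_6) = 0xEA
s_2 = InvRound(s_1, k_5) = 0x53
s_3 = InvRound(s_2, k_4) = 0x67
s_4 = InvRound(s_3, k_3) = 0xA3
s_5 = InvRound(s_4, k_2) = 0xFA
s_6 = InvRound(s_5, k_1) = 0xD6
s_7 = InvRound(s_6, k_0) = 0x97

0x97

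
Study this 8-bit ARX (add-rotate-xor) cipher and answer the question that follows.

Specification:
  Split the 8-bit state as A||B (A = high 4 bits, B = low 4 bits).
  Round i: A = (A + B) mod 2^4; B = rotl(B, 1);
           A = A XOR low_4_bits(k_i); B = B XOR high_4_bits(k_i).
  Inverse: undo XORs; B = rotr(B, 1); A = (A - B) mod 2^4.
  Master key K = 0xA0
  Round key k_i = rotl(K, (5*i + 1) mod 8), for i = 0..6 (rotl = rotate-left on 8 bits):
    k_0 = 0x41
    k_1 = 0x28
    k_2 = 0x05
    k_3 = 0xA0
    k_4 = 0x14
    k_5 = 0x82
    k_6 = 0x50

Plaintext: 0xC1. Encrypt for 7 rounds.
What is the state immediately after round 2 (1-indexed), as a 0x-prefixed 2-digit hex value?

s_0 = plaintext = 0xC1
s_1 = Round(s_0, k_0) = 0xC6
s_2 = Round(s_1, k_1) = 0xAE
s_3 = Round(s_2, k_2) = 0xDD
s_4 = Round(s_3, k_3) = 0xA1
s_5 = Round(s_4, k_4) = 0xF3
s_6 = Round(s_5, k_5) = 0x0E
s_7 = Round(s_6, k_6) = 0xE8

0xAE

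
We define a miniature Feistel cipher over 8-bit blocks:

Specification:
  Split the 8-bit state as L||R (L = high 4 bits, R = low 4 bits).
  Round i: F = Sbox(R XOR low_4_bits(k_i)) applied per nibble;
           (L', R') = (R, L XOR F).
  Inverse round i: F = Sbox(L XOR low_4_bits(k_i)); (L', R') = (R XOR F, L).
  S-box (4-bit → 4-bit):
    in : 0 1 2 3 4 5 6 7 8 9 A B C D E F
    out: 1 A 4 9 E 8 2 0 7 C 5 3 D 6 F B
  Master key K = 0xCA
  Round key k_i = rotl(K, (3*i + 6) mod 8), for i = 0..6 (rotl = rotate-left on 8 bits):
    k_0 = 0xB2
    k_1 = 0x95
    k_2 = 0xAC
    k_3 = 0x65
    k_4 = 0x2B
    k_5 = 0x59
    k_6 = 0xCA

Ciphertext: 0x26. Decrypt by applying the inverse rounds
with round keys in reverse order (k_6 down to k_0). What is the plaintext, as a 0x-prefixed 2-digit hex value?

0x89

s_0 = ciphertext = 0x26
s_1 = InvRound(s_0, k_6) = 0x12
s_2 = InvRound(s_1, k_5) = 0x51
s_3 = InvRound(s_2, k_4) = 0xE5
s_4 = InvRound(s_3, k_3) = 0x6E
s_5 = InvRound(s_4, k_2) = 0xB6
s_6 = InvRound(s_5, k_1) = 0x9B
s_7 = InvRound(s_6, k_0) = 0x89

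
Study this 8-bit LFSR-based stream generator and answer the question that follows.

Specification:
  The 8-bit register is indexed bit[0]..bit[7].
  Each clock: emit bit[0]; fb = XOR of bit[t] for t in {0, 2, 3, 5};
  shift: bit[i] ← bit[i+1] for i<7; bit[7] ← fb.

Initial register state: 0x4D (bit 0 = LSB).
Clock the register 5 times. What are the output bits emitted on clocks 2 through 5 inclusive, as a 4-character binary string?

reg_0 = 0x4D
clock 1: out=1, reg = 0xA6
clock 2: out=0, reg = 0x53
clock 3: out=1, reg = 0xA9
clock 4: out=1, reg = 0xD4
clock 5: out=0, reg = 0xEA

0110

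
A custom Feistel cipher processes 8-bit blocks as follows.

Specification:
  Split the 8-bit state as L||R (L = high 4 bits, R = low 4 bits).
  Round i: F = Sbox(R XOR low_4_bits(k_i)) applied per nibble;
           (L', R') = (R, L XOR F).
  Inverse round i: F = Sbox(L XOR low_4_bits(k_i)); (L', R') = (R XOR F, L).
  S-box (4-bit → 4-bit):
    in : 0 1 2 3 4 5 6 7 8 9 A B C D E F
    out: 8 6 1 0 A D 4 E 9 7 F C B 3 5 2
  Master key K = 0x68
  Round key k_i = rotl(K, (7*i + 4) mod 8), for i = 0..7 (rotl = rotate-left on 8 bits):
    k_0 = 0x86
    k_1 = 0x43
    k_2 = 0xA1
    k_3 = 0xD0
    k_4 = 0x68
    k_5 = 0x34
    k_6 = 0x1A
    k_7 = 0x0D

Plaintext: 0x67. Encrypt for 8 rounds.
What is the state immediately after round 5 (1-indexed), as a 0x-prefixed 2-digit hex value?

s_0 = plaintext = 0x67
s_1 = Round(s_0, k_0) = 0x70
s_2 = Round(s_1, k_1) = 0x07
s_3 = Round(s_2, k_2) = 0x74
s_4 = Round(s_3, k_3) = 0x4D
s_5 = Round(s_4, k_4) = 0xD9
s_6 = Round(s_5, k_5) = 0x9E
s_7 = Round(s_6, k_6) = 0xE3
s_8 = Round(s_7, k_7) = 0x3B

0xD9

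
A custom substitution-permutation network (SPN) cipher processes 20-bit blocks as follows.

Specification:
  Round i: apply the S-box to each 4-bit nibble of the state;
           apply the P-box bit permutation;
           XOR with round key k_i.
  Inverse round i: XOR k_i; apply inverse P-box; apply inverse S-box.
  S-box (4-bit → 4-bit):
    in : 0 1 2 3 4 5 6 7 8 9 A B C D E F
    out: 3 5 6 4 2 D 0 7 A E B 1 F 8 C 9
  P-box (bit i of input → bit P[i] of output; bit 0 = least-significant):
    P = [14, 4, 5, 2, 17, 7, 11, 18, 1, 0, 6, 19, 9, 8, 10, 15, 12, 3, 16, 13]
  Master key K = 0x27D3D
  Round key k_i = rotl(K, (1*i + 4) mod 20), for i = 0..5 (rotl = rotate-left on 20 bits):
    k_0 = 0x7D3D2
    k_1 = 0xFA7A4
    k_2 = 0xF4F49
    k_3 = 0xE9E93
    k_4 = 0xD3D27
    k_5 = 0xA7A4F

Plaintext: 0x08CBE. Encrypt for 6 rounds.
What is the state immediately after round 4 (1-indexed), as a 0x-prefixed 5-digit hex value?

s_0 = plaintext = 0x08CBE
s_1 = Round(s_0, k_0) = 0xD42BD
s_2 = Round(s_1, k_1) = 0xD86E1
s_3 = Round(s_2, k_2) = 0xBA669
s_4 = Round(s_3, k_3) = 0xE0DA7
s_5 = Round(s_4, k_4) = 0x25E97
s_6 = Round(s_5, k_5) = 0x7B4B7

0xE0DA7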